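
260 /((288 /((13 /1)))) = 845 /72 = 11.74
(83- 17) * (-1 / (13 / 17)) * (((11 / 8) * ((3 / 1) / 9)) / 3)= -2057 / 156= -13.19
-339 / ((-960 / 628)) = 17741 / 80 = 221.76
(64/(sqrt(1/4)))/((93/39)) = 1664/31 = 53.68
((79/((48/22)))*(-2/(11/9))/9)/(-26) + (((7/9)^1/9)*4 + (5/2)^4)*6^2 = 1418.95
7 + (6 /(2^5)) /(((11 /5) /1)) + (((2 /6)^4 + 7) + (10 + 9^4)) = 93877151 /14256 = 6585.10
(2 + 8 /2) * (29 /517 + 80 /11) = 22734 /517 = 43.97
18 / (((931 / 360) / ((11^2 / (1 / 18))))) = 14113440 / 931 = 15159.44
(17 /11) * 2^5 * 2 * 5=5440 /11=494.55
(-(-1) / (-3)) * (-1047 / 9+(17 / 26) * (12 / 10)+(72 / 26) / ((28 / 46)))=151514 / 4095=37.00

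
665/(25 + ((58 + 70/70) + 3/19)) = 12635/1599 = 7.90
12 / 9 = 4 / 3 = 1.33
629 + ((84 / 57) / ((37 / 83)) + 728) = 956295 / 703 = 1360.31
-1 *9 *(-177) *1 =1593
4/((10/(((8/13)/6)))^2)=16/38025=0.00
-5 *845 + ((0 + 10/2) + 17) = -4203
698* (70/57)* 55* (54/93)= 27374.87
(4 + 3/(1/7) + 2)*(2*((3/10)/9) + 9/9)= 144/5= 28.80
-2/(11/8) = -16/11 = -1.45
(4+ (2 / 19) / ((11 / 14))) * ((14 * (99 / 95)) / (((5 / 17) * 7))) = 29.29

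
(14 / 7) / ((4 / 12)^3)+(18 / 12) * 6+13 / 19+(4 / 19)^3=436874 / 6859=63.69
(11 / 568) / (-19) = -11 / 10792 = -0.00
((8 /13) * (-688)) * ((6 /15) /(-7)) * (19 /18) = 104576 /4095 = 25.54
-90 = -90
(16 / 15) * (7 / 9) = 112 / 135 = 0.83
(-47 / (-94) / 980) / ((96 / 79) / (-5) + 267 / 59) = 4661 / 39121992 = 0.00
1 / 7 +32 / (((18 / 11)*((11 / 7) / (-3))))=-37.19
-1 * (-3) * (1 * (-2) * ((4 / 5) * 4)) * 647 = -62112 / 5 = -12422.40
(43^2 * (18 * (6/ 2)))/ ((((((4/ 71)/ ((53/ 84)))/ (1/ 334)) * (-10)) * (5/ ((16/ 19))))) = -62620083/ 1110550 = -56.39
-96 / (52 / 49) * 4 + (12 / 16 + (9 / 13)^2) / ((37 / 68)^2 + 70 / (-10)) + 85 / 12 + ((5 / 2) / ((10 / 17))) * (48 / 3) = -6013050359 / 20955324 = -286.95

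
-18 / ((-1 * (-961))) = -18 / 961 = -0.02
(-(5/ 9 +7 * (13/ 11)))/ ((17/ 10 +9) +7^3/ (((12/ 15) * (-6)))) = 0.15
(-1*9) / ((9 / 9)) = -9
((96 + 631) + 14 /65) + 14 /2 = 47724 /65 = 734.22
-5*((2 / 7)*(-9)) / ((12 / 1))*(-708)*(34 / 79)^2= -6138360 / 43687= -140.51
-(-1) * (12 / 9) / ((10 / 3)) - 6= -28 / 5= -5.60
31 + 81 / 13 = 484 / 13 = 37.23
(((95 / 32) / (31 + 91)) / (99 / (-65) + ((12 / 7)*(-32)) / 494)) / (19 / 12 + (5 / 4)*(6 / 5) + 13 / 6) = -117325 / 41363856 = -0.00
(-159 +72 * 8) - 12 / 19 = 7911 / 19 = 416.37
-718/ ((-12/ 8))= 1436/ 3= 478.67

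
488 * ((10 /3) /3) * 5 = 24400 /9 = 2711.11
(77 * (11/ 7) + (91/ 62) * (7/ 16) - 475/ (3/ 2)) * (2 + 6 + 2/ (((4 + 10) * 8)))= -260596457/ 166656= -1563.68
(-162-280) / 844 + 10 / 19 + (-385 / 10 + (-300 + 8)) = -1324964 / 4009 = -330.50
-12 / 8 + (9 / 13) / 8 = -147 / 104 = -1.41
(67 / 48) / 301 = 67 / 14448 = 0.00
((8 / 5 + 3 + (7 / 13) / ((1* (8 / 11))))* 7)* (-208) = -38878 / 5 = -7775.60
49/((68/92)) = 1127/17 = 66.29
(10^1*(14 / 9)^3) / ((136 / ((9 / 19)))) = 3430 / 26163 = 0.13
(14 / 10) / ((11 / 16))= 112 / 55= 2.04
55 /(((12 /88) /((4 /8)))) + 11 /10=202.77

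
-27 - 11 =-38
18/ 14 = 9/ 7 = 1.29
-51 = -51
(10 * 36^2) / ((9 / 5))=7200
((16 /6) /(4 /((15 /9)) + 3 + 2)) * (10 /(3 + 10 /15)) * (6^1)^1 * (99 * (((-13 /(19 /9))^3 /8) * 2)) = -8648710200 /253783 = -34079.16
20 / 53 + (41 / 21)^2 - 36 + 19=-299428 / 23373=-12.81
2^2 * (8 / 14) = 16 / 7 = 2.29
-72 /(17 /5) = -360 /17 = -21.18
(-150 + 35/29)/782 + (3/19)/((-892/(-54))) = -8682098/48043343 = -0.18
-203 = -203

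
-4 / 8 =-1 / 2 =-0.50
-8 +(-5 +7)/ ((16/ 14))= -6.25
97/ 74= 1.31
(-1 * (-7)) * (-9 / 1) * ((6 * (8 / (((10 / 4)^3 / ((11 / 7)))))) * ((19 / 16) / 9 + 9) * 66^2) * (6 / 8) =-226834344 / 25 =-9073373.76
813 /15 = 271 /5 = 54.20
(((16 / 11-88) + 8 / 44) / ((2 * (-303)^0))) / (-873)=475 / 9603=0.05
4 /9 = 0.44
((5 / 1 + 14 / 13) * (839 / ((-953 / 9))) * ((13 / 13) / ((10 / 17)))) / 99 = -1126777 / 1362790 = -0.83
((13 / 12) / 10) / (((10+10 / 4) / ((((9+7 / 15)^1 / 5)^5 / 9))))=0.02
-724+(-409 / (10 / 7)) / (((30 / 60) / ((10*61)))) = -350010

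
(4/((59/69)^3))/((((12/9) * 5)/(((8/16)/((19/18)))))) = 8869743/19511005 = 0.45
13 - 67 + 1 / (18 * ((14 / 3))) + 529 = 39901 / 84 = 475.01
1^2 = 1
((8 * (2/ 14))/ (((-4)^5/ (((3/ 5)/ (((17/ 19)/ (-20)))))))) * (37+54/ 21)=15789/ 26656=0.59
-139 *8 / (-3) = 370.67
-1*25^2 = -625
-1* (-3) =3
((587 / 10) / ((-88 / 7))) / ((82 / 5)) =-4109 / 14432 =-0.28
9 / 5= 1.80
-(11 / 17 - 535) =9084 / 17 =534.35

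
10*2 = 20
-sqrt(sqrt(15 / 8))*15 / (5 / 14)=-21*30^(1 / 4)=-49.15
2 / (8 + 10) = 1 / 9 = 0.11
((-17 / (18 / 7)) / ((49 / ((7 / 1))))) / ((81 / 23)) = -391 / 1458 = -0.27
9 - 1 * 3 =6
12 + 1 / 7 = 12.14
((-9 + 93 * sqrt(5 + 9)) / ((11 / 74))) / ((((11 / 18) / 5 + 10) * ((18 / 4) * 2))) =-6660 / 10021 + 68820 * sqrt(14) / 10021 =25.03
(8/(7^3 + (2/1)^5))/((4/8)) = 16/375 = 0.04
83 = 83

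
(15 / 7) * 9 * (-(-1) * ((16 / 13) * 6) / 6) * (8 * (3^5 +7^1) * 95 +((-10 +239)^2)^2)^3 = 44933427911694965708374276264560 / 91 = 493773933095549073718398600000.00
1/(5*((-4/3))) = -3/20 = -0.15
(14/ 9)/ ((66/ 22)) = 14/ 27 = 0.52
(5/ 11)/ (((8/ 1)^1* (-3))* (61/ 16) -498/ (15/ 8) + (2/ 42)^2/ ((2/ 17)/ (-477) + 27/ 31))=-536258450/ 421292291079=-0.00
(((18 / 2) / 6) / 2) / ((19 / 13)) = 39 / 76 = 0.51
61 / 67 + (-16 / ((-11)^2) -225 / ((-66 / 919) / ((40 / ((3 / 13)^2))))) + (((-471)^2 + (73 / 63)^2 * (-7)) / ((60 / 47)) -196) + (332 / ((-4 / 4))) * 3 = 348304388745161 / 137900070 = 2525773.84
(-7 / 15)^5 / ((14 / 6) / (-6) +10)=-33614 / 14596875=-0.00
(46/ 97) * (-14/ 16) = -161/ 388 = -0.41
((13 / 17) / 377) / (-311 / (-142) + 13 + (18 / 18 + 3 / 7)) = 994 / 8143867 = 0.00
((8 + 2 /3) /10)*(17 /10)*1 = 221 /150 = 1.47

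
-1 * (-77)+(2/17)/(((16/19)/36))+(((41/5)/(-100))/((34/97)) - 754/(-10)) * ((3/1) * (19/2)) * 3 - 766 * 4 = 117120733/34000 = 3444.73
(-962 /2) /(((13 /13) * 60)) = -481 /60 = -8.02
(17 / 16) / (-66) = -17 / 1056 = -0.02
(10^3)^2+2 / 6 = 3000001 / 3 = 1000000.33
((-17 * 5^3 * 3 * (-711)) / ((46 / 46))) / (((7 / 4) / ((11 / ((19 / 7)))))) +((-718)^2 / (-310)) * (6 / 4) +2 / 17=525387662701 / 50065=10494110.91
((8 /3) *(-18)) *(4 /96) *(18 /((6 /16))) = -96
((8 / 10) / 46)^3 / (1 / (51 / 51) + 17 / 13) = 52 / 22813125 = 0.00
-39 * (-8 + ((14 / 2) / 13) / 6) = 308.50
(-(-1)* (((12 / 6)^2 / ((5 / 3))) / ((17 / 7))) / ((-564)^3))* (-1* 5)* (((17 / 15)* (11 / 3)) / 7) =11 / 672773040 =0.00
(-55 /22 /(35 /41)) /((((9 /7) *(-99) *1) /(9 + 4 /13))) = 451 /2106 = 0.21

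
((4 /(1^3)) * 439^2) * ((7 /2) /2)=1349047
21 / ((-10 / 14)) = -147 / 5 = -29.40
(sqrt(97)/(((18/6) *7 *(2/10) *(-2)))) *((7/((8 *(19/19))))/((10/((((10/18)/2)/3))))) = -5 *sqrt(97)/5184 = -0.01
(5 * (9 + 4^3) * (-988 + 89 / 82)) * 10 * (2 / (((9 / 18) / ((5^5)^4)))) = -56339941024780273437500 / 41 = -1374144903043421303353.66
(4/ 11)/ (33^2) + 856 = 10254028/ 11979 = 856.00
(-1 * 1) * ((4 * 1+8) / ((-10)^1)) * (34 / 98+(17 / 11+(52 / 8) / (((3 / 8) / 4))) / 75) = 1.55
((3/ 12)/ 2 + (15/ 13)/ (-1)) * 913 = -97691/ 104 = -939.34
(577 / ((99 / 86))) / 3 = 49622 / 297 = 167.08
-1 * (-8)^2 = -64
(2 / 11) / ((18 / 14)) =0.14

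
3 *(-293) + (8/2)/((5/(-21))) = -4479/5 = -895.80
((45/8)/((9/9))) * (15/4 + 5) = 1575/32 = 49.22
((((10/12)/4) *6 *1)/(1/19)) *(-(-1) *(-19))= -1805/4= -451.25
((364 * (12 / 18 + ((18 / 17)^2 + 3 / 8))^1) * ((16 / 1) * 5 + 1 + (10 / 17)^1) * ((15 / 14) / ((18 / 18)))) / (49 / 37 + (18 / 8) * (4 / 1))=50039360735 / 7507064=6665.64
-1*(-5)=5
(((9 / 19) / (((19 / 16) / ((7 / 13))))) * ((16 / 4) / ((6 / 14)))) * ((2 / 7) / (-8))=-336 / 4693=-0.07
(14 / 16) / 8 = 7 / 64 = 0.11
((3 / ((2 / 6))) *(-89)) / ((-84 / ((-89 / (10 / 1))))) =-23763 / 280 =-84.87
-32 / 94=-0.34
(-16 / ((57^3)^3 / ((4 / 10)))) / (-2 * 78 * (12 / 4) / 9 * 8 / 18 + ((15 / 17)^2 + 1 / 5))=4624 / 101564816692556370141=0.00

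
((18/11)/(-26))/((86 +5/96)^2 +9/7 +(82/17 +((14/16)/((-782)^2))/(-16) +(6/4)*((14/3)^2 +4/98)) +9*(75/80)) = -621347521536/73572358703486357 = -0.00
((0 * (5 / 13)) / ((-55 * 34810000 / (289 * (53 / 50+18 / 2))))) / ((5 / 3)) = 0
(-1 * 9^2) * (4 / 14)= -162 / 7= -23.14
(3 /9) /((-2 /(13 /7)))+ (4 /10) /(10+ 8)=-181 /630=-0.29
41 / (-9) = -4.56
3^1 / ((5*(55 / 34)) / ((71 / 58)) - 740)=-3621 / 885205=-0.00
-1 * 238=-238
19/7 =2.71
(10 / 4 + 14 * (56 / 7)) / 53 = 229 / 106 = 2.16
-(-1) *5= 5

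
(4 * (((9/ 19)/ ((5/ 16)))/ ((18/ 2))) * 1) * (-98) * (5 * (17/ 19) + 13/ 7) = -754432/ 1805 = -417.97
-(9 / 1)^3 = -729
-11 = -11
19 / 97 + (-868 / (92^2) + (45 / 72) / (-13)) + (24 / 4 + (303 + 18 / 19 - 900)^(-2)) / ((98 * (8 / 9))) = 850553012121909 / 7452821731810000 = 0.11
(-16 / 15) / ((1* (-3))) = 16 / 45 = 0.36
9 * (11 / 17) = 99 / 17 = 5.82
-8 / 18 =-4 / 9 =-0.44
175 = 175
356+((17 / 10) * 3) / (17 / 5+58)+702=649663 / 614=1058.08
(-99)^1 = -99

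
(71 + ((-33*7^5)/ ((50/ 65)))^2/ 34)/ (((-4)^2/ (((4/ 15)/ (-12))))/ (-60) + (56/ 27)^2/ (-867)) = 1932825697006660011/ 1516276000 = 1274718914.63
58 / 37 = 1.57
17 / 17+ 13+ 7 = 21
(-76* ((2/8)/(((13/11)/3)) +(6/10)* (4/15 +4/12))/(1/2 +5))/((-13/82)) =4028988/46475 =86.69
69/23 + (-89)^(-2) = 23764/7921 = 3.00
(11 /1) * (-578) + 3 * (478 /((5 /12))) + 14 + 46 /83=-1204266 /415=-2901.85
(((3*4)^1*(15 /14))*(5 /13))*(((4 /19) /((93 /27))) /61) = 16200 /3269539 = 0.00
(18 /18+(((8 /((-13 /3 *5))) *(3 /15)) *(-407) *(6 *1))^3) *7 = 1409187616338859 /34328125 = 41050526.83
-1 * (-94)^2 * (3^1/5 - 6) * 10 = 477144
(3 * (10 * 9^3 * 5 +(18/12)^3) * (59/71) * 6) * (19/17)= 2942224803/4828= 609408.62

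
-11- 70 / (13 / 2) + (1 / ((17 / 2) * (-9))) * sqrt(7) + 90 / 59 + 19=-954 / 767- 2 * sqrt(7) / 153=-1.28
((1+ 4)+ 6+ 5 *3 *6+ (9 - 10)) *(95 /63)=9500 /63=150.79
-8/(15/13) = -104/15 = -6.93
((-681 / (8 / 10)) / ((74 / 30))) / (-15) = 3405 / 148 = 23.01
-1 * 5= -5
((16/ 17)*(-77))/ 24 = -154/ 51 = -3.02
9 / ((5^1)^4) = 9 / 625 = 0.01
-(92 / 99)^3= -778688 / 970299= -0.80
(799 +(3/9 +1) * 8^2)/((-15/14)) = -825.38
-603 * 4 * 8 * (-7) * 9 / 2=607824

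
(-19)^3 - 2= -6861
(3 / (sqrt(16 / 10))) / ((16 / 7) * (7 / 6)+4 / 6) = 9 * sqrt(10) / 40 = 0.71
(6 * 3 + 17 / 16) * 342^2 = 8918505 / 4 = 2229626.25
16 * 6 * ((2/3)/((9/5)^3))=8000/729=10.97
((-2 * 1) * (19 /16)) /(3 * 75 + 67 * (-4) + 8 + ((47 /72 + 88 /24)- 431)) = 171 /33241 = 0.01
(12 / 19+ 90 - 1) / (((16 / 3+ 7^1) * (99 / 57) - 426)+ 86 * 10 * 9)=131 / 10721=0.01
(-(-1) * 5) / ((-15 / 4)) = -4 / 3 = -1.33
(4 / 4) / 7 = 1 / 7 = 0.14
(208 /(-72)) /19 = -0.15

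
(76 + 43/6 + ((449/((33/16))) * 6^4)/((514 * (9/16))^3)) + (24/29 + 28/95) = 2341738571626259/27778412206710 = 84.30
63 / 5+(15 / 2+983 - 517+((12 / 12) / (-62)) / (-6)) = 904151 / 1860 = 486.10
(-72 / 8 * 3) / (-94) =27 / 94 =0.29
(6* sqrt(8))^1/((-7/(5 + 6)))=-26.67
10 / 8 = 5 / 4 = 1.25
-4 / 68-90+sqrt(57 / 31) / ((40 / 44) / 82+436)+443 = 451*sqrt(1767) / 6095871+6000 / 17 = 352.94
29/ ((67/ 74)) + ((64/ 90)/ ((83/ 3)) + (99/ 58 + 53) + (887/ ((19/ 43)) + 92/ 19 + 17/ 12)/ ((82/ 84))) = 4050684868904/ 1884428265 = 2149.56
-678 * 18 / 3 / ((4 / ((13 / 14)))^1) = -13221 / 14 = -944.36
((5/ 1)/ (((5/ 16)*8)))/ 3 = 2/ 3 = 0.67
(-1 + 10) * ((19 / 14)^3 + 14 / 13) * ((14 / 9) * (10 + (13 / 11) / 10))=20285697 / 40040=506.64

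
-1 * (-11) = 11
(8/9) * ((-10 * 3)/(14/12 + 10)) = -2.39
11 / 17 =0.65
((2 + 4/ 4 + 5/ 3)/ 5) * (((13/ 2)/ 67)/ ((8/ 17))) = 1547/ 8040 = 0.19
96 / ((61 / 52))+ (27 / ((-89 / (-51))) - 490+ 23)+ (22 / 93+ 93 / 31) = -185022265 / 504897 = -366.46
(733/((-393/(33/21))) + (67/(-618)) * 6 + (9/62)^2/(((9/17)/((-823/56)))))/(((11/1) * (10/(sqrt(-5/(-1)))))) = -36304389313 * sqrt(5)/958503860160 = -0.08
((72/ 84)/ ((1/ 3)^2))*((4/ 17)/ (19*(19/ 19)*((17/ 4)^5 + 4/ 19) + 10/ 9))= 0.00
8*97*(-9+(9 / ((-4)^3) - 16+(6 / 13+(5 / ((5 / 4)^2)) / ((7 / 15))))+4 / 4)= -13053.83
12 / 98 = 6 / 49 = 0.12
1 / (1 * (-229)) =-1 / 229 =-0.00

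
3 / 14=0.21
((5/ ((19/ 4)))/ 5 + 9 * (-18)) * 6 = -18444/ 19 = -970.74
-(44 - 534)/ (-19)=-490/ 19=-25.79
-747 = -747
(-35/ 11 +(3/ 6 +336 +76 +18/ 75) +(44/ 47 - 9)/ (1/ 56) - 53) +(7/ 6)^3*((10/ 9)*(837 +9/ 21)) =1382.55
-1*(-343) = 343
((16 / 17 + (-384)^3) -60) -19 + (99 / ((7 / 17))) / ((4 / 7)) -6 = -3850348177 / 68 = -56622767.31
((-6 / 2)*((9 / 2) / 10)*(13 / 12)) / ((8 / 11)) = -1287 / 640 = -2.01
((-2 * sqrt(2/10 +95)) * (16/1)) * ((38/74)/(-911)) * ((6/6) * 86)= 104576 * sqrt(595)/168535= 15.14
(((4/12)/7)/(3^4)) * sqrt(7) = sqrt(7)/1701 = 0.00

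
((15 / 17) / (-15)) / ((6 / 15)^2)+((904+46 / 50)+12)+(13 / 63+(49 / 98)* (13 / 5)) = 918.06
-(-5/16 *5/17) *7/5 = 35/272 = 0.13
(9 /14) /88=9 /1232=0.01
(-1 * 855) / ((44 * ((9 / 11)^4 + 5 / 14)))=-7966035 / 330118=-24.13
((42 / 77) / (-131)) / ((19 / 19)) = -0.00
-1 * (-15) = 15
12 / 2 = 6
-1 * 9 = -9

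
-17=-17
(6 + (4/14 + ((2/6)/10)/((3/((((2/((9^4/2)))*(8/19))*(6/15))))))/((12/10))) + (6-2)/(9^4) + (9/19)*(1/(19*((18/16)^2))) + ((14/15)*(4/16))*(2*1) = 15052405684/2238252345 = 6.73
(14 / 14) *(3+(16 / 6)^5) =33497 / 243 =137.85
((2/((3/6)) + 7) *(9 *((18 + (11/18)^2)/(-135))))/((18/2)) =-65483/43740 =-1.50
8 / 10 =4 / 5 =0.80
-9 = -9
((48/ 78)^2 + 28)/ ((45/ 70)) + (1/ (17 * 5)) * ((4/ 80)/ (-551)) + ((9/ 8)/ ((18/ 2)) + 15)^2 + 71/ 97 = 605068526755183/ 2211166526400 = 273.64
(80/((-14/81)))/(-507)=1080/1183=0.91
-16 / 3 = -5.33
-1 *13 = -13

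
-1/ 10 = -0.10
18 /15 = 6 /5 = 1.20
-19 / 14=-1.36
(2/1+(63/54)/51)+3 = 1537/306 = 5.02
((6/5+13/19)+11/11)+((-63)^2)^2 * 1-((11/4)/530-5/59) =37437233919173/2376520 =15752963.96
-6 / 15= -2 / 5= -0.40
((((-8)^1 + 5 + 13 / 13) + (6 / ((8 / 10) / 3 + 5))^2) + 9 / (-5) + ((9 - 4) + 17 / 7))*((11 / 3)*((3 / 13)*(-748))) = -8854208396 / 2839655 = -3118.06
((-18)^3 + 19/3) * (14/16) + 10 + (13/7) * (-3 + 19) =-849701/168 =-5057.74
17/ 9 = 1.89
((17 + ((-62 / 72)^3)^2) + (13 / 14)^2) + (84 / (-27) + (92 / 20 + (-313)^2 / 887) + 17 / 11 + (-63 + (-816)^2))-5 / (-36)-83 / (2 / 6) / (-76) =65838265545094369000211 / 98866917749698560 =665928.17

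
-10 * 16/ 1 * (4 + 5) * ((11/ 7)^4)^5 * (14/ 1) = -169974366.28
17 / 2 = 8.50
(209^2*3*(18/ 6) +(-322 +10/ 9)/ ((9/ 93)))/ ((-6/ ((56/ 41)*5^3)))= -36837342500/ 3321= -11092244.05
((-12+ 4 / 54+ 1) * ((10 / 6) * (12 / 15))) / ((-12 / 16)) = 4720 / 243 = 19.42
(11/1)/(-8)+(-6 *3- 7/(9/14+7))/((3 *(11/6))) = -4121/856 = -4.81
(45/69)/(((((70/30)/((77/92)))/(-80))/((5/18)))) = -2750/529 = -5.20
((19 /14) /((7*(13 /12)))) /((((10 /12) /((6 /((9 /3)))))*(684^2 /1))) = 1 /1089270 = 0.00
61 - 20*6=-59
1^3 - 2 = -1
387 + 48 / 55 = 21333 / 55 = 387.87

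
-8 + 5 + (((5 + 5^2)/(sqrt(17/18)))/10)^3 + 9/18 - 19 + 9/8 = -163/8 + 1458 * sqrt(34)/289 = 9.04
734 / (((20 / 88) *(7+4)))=1468 / 5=293.60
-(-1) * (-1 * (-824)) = 824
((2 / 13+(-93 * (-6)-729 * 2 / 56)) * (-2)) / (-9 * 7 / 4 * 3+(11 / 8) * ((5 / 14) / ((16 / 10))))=12396224 / 546793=22.67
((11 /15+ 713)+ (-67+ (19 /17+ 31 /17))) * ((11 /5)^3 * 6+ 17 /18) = 24166342291 /573750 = 42119.99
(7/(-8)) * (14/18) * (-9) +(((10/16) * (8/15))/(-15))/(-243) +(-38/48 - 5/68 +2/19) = 75799067/14128020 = 5.37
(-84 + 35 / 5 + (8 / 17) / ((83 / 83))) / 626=-1301 / 10642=-0.12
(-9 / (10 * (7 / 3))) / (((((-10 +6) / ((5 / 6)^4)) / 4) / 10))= 625 / 336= 1.86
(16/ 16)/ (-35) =-1/ 35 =-0.03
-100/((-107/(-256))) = -25600/107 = -239.25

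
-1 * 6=-6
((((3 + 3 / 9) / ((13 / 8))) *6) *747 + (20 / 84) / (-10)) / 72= 5019827 / 39312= 127.69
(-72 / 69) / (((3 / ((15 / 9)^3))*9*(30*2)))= -50 / 16767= -0.00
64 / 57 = 1.12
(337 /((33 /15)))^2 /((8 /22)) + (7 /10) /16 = 64527.88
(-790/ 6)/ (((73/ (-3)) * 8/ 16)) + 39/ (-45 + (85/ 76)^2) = 183184778/ 18446735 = 9.93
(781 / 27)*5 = 3905 / 27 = 144.63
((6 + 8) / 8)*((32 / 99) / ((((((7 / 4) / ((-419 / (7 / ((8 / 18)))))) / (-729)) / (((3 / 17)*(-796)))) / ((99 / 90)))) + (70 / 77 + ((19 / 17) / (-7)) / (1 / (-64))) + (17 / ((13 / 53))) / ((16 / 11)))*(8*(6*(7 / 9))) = -36158009.15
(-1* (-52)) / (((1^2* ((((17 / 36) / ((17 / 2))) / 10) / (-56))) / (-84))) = 44029440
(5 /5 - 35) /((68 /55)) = -55 /2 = -27.50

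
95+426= 521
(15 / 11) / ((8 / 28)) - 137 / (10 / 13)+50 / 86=-408544 / 2365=-172.75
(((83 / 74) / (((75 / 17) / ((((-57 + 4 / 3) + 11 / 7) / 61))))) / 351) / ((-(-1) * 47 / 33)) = -8815928 / 19547707725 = -0.00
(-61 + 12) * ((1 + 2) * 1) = -147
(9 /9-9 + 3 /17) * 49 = -6517 /17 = -383.35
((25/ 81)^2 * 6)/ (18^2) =625/ 354294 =0.00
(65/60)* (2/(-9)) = -13/54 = -0.24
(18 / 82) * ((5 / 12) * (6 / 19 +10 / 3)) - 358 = -278622 / 779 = -357.67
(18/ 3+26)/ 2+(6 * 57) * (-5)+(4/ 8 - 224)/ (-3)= -3239/ 2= -1619.50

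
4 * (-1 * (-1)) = 4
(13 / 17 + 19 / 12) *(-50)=-11975 / 102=-117.40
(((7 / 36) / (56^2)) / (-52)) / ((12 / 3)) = -0.00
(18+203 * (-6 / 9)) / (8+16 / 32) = -704 / 51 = -13.80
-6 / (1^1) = -6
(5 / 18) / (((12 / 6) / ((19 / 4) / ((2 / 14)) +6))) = 785 / 144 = 5.45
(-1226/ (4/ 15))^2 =84548025/ 4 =21137006.25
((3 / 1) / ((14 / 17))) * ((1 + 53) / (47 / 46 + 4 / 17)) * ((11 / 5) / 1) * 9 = 106604586 / 34405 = 3098.52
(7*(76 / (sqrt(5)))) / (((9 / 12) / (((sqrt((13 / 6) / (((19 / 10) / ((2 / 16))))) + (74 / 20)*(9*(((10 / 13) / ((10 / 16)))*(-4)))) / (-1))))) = -28*sqrt(1482) / 9 + 7558656*sqrt(5) / 325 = 51885.37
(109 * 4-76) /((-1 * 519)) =-120 /173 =-0.69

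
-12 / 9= -4 / 3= -1.33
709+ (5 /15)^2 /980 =6253381 /8820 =709.00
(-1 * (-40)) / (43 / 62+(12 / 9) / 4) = 7440 / 191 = 38.95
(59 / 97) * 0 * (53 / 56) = 0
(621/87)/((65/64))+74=152738/1885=81.03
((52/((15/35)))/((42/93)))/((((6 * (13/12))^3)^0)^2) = 806/3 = 268.67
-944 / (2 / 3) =-1416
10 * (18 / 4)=45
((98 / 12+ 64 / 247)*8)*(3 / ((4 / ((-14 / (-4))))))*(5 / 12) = 73.73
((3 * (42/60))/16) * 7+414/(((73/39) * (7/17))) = 538.07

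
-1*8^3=-512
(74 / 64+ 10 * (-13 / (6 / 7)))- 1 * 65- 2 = -20881 / 96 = -217.51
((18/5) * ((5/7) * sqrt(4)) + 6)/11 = 78/77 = 1.01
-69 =-69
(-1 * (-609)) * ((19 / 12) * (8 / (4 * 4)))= 3857 / 8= 482.12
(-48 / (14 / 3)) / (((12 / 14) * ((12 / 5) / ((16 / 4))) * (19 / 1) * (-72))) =5 / 342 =0.01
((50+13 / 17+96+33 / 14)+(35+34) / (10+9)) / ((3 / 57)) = 690751 / 238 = 2902.32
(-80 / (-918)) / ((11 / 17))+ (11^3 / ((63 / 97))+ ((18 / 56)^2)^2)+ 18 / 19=7111855528171 / 3468503808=2050.41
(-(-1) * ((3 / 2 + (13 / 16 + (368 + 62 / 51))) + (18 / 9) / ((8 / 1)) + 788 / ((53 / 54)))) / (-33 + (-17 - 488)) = -50801095 / 23267424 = -2.18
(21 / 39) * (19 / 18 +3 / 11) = 1841 / 2574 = 0.72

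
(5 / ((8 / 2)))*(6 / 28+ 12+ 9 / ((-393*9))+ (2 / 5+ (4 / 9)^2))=9514343 / 594216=16.01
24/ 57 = 8/ 19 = 0.42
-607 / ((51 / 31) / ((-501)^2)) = -1574361939 / 17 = -92609525.82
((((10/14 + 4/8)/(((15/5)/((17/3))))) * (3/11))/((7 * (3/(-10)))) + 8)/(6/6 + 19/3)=37363/35574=1.05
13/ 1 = 13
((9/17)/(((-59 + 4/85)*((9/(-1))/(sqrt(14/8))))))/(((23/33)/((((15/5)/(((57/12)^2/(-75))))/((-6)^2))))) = -8250*sqrt(7)/41606333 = -0.00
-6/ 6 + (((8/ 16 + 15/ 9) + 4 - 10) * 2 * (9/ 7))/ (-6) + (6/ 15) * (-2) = -11/ 70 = -0.16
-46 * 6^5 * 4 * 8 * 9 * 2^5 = -3296526336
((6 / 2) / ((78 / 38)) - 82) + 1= -1034 / 13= -79.54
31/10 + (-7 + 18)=141/10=14.10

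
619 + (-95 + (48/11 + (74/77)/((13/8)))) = 529484/1001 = 528.96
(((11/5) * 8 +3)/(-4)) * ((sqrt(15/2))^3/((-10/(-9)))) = -2781 * sqrt(30)/160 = -95.20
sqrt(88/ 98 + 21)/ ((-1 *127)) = -sqrt(1073)/ 889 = -0.04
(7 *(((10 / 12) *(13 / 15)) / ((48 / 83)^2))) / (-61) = -626899 / 2529792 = -0.25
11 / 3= 3.67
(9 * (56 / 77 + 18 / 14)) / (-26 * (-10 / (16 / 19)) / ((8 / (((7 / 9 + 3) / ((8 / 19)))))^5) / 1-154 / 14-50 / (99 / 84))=11055964555837440 / 301723562558475701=0.04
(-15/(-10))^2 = 9/4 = 2.25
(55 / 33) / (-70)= -1 / 42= -0.02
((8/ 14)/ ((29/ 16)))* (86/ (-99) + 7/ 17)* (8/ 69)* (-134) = 52759552/ 23573781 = 2.24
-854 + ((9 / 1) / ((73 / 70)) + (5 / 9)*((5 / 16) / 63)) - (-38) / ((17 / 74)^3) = 7447216669265 / 3253663728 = 2288.87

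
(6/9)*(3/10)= 1/5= 0.20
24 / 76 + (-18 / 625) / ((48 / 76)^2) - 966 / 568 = -9828239 / 6745000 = -1.46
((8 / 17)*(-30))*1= -240 / 17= -14.12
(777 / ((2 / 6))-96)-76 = 2159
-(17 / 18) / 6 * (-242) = 2057 / 54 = 38.09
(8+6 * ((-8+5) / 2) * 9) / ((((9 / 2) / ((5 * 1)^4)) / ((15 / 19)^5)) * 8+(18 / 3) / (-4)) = 7699218750 / 138394333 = 55.63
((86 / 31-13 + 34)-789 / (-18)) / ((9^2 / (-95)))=-1194625 / 15066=-79.29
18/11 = 1.64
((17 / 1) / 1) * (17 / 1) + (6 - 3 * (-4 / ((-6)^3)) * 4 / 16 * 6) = 3539 / 12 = 294.92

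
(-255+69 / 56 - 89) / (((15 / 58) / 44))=-1224641 / 21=-58316.24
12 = 12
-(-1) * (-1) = -1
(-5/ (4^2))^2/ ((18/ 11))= 275/ 4608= 0.06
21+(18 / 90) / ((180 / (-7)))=18893 / 900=20.99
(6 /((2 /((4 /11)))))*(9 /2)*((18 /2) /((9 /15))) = 810 /11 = 73.64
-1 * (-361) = 361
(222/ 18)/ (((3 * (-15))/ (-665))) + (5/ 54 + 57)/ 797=2615719/ 14346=182.33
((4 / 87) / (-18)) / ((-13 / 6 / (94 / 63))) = 376 / 213759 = 0.00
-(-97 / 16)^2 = -9409 / 256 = -36.75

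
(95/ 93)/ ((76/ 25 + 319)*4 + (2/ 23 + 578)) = 54625/ 99797556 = 0.00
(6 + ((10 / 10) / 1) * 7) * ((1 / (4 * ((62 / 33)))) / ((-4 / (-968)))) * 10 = 259545 / 62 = 4186.21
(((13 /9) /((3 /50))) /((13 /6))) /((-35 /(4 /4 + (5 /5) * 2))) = -20 /21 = -0.95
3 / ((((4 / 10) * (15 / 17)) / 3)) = 51 / 2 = 25.50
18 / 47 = 0.38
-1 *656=-656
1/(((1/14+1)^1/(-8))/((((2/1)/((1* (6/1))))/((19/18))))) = -224/95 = -2.36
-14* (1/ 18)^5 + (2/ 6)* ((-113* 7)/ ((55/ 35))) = -1743756413/ 10392624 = -167.79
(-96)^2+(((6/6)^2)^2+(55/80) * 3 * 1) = 147505/16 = 9219.06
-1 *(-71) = 71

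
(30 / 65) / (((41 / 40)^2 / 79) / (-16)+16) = 4044800 / 140212449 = 0.03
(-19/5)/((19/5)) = -1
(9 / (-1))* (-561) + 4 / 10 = 25247 / 5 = 5049.40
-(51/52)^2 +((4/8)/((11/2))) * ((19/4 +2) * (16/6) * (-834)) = -40621059/29744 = -1365.69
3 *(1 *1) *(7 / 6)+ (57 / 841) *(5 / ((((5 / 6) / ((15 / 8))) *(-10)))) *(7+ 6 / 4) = 38375 / 13456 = 2.85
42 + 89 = 131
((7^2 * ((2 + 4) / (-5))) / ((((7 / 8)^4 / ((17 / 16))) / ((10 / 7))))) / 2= -26112 / 343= -76.13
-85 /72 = -1.18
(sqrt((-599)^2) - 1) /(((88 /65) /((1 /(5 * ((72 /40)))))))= 19435 /396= 49.08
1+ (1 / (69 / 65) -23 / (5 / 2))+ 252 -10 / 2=82711 / 345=239.74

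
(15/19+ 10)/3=205/57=3.60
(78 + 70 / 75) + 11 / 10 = 2401 / 30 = 80.03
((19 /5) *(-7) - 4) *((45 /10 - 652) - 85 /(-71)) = 2808315 /142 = 19776.87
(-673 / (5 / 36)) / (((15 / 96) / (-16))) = 12404736 / 25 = 496189.44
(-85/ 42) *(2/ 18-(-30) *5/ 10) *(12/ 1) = -23120/ 63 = -366.98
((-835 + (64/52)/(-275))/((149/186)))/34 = -277618113/9055475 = -30.66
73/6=12.17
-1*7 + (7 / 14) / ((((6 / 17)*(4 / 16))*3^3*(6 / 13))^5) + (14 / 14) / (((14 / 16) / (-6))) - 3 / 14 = -81612787652282 / 5931020266101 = -13.76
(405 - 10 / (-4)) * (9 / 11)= 7335 / 22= 333.41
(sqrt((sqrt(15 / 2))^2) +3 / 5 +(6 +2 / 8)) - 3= sqrt(30) / 2 +77 / 20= 6.59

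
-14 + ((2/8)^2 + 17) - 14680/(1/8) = -1878991/16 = -117436.94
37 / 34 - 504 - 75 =-19649 / 34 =-577.91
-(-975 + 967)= 8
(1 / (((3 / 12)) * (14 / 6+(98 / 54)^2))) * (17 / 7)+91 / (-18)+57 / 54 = -32642 / 14357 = -2.27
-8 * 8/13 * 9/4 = -144/13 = -11.08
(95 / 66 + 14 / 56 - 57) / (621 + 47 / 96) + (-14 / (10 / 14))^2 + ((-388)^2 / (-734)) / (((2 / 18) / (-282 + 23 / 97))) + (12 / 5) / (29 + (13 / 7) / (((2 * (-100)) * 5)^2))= 212076719885014810721204 / 407454066034782525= 520492.34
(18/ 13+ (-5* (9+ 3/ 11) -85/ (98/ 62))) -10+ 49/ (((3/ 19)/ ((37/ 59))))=106488518/ 1240239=85.86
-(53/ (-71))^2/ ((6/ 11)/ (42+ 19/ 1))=-1884839/ 30246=-62.32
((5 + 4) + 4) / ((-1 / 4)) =-52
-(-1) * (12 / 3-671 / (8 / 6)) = -1997 / 4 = -499.25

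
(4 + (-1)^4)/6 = 5/6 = 0.83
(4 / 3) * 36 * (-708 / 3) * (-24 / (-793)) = -342.84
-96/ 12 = -8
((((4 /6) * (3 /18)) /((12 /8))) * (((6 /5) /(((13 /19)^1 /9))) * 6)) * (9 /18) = 3.51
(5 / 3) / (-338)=-5 / 1014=-0.00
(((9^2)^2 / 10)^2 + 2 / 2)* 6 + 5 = 129140713 / 50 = 2582814.26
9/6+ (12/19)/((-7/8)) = 207/266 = 0.78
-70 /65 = -14 /13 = -1.08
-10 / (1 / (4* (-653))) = 26120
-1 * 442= -442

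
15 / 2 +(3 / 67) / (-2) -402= -26433 / 67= -394.52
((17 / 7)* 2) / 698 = 0.01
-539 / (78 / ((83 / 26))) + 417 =800939 / 2028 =394.94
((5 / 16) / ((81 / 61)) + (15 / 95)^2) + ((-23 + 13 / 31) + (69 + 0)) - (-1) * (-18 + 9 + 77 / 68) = 9569485651 / 246560112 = 38.81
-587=-587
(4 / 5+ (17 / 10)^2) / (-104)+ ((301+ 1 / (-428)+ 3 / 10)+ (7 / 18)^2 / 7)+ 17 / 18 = 27241885717 / 90136800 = 302.23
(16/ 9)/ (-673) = -16/ 6057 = -0.00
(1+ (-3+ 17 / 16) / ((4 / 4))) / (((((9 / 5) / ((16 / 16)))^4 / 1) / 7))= -21875 / 34992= -0.63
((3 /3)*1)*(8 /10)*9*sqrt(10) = 36*sqrt(10) /5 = 22.77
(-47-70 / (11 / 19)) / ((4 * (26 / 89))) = -164383 / 1144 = -143.69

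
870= 870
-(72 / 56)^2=-81 / 49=-1.65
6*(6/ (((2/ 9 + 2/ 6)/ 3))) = 972/ 5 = 194.40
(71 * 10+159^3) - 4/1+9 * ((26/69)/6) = 92468868/23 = 4020385.57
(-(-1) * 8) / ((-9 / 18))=-16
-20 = -20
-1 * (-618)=618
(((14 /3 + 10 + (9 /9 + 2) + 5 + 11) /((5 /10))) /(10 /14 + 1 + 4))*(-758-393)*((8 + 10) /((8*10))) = -2441271 /800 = -3051.59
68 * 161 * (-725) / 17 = -466900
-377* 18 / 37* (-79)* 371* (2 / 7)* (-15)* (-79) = 67338767340 / 37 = 1819966684.86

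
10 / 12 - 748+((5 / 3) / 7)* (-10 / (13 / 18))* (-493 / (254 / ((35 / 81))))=-66366397 / 89154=-744.40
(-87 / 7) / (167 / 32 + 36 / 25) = -69600 / 37289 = -1.87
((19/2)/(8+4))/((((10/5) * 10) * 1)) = 19/480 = 0.04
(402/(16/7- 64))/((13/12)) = -469/78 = -6.01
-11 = -11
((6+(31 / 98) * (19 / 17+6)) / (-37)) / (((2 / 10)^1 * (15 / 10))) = -68735 / 92463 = -0.74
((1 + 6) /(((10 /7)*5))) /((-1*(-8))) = 0.12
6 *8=48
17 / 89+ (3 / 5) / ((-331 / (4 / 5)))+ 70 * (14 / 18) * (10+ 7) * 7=42945113713 / 6628275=6479.08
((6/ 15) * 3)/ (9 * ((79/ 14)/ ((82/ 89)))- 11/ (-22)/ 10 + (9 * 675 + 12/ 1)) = 3444/ 17628031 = 0.00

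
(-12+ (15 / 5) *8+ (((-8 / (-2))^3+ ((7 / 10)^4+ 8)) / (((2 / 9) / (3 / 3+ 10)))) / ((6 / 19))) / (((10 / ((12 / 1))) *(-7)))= -194325183 / 100000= -1943.25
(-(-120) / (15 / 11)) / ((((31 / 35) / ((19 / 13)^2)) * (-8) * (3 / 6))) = -277970 / 5239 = -53.06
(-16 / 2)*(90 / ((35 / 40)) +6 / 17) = -98256 / 119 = -825.68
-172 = -172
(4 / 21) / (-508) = -1 / 2667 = -0.00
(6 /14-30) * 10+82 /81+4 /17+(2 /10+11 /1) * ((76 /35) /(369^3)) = -44015149107548 /149474141775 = -294.47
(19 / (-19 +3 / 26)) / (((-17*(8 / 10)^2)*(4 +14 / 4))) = 1235 / 100164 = 0.01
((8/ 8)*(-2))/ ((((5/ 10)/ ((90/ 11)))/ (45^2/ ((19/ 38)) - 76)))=-1430640/ 11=-130058.18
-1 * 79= -79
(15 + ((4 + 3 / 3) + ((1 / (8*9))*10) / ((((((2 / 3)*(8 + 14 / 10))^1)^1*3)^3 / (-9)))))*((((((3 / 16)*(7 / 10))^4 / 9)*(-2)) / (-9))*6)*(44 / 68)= 1052944689027 / 1850727202816000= 0.00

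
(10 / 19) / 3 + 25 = 1435 / 57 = 25.18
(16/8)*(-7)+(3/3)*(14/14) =-13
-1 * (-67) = 67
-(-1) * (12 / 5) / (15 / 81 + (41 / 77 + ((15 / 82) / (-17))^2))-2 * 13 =-328491013582 / 14498879435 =-22.66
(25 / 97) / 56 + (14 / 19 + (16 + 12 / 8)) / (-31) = -0.58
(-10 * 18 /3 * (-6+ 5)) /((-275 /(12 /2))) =-72 /55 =-1.31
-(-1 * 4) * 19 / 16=19 / 4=4.75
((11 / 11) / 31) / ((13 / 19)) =19 / 403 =0.05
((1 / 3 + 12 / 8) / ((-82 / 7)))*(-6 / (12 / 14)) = 539 / 492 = 1.10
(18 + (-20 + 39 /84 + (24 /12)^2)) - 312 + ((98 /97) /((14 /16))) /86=-36148489 /116788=-309.52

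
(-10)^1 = -10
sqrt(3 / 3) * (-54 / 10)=-27 / 5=-5.40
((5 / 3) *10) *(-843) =-14050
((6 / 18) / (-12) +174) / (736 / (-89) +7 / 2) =-557407 / 15282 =-36.47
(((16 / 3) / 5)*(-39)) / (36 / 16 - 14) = 832 / 235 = 3.54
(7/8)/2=7/16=0.44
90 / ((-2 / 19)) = -855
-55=-55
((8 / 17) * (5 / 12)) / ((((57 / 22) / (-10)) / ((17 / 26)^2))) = -9350 / 28899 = -0.32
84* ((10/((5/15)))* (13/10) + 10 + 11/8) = 8463/2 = 4231.50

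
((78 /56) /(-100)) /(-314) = 39 /879200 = 0.00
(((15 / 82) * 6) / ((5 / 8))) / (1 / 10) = 720 / 41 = 17.56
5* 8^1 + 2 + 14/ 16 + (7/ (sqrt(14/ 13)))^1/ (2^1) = sqrt(182)/ 4 + 343/ 8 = 46.25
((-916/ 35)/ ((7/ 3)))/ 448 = -687/ 27440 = -0.03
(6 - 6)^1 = 0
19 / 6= 3.17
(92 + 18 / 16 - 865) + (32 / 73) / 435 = -196086869 / 254040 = -771.87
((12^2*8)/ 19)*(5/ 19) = 5760/ 361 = 15.96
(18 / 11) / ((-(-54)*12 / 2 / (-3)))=-1 / 66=-0.02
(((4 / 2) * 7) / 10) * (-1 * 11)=-77 / 5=-15.40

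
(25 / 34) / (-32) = -25 / 1088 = -0.02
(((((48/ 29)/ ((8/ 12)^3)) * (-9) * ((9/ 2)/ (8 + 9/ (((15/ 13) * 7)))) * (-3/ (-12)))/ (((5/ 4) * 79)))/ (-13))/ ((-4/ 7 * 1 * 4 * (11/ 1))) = -321489/ 1672136752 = -0.00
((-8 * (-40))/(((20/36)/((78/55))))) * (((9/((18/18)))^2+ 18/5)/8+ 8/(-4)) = 1926288/275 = 7004.68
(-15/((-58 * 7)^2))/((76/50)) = -0.00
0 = 0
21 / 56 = 3 / 8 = 0.38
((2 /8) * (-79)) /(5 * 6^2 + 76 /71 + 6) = -5609 /53128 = -0.11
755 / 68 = 11.10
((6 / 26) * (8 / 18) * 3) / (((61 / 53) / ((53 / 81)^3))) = 31561924 / 421432713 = 0.07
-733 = -733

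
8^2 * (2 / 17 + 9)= 9920 / 17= 583.53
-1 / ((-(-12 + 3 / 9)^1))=-3 / 35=-0.09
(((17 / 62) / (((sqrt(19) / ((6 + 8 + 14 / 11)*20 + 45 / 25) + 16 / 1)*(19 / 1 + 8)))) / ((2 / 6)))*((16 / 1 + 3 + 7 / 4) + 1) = 93859378062 / 2266330949411-152738795*sqrt(19) / 18130647595288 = 0.04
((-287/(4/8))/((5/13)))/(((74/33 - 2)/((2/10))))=-123123/100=-1231.23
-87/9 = -29/3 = -9.67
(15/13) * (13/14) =15/14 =1.07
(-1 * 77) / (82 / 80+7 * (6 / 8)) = -3080 / 251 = -12.27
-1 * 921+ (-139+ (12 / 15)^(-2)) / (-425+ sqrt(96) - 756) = -20549186421 / 22314640+ 2199 * sqrt(6) / 5578660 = -920.88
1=1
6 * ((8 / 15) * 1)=16 / 5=3.20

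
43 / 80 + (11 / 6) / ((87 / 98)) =54343 / 20880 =2.60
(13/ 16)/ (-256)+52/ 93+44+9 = 53.56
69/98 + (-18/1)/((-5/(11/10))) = 11427/2450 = 4.66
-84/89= -0.94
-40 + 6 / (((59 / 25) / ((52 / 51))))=-37520 / 1003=-37.41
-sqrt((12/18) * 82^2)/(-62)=41 * sqrt(6)/93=1.08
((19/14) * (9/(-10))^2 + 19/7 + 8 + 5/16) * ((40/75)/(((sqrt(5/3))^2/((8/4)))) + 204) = 43425887/17500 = 2481.48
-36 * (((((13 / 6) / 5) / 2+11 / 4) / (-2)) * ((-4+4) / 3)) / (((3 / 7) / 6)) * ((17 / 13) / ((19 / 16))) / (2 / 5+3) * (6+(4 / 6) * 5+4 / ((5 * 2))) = 0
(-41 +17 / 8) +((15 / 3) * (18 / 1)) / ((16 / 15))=91 / 2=45.50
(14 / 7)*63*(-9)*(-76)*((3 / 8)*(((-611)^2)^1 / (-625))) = -12065361399 / 625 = -19304578.24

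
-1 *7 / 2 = -7 / 2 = -3.50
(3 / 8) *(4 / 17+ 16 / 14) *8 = 492 / 119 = 4.13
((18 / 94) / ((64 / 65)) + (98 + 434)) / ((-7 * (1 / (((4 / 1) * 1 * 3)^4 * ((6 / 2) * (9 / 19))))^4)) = -2457668018886517426344689664 / 42875609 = -57320888873823749683.52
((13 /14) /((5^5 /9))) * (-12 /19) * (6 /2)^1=-2106 /415625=-0.01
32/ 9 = 3.56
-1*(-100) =100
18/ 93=6/ 31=0.19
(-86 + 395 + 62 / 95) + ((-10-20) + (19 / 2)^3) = 864141 / 760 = 1137.03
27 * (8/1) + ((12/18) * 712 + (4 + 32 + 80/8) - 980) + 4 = -239.33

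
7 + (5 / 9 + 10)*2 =28.11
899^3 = 726572699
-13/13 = -1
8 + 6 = 14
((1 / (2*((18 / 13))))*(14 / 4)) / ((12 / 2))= 91 / 432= 0.21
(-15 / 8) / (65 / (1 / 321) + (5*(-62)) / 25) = -0.00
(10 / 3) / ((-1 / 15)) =-50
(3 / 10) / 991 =3 / 9910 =0.00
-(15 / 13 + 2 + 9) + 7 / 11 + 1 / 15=-24562 / 2145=-11.45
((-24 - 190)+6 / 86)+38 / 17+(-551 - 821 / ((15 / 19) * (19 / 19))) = -19765819 / 10965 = -1802.63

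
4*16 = 64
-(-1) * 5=5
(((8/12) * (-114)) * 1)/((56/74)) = -703/7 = -100.43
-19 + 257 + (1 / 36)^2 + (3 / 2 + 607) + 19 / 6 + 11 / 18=1101961 / 1296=850.28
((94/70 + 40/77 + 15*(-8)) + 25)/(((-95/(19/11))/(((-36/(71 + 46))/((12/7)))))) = -35858/117975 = -0.30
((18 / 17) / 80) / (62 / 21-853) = -189 / 12138680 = -0.00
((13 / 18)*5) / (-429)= -5 / 594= -0.01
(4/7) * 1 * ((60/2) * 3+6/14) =2532/49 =51.67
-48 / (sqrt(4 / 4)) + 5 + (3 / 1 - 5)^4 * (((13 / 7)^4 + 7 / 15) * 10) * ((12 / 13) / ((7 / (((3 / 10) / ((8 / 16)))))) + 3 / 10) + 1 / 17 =2625810402 / 3714347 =706.94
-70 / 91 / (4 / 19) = -95 / 26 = -3.65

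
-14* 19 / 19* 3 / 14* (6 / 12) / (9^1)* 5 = -0.83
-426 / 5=-85.20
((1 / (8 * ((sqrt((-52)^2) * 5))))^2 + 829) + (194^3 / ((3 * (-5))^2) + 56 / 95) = 24621160119467 / 739814400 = 33280.19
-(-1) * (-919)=-919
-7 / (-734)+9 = 6613 / 734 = 9.01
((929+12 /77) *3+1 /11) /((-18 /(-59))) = 6331939 /693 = 9137.00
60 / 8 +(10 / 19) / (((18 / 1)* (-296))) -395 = -19613705 / 50616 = -387.50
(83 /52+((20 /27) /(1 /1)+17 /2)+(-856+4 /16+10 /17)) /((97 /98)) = -493732477 /578799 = -853.03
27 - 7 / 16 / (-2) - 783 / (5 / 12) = -296317 / 160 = -1851.98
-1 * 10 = -10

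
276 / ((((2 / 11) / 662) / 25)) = 25122900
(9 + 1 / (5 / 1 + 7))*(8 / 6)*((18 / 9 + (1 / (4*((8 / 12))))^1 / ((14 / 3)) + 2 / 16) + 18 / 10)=244487 / 5040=48.51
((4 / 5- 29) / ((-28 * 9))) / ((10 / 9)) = 141 / 1400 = 0.10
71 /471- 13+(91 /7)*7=36809 /471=78.15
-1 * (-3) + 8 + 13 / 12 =145 / 12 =12.08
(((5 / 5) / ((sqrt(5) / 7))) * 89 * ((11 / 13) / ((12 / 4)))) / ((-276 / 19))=-130207 * sqrt(5) / 53820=-5.41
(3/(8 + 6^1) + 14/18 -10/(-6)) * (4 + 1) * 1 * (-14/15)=-335/27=-12.41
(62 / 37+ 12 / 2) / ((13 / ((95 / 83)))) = 26980 / 39923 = 0.68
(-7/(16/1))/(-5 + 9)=-7/64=-0.11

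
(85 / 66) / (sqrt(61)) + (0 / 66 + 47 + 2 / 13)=85 * sqrt(61) / 4026 + 613 / 13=47.32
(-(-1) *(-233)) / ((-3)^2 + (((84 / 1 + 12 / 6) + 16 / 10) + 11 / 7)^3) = -9989875 / 30400926436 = -0.00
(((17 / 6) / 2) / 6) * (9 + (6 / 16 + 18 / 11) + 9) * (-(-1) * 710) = 3542545 / 1056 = 3354.68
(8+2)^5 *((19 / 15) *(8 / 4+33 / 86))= 38950000 / 129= 301937.98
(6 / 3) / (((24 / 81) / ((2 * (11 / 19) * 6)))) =891 / 19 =46.89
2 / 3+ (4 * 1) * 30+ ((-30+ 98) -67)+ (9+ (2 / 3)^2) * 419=36710 / 9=4078.89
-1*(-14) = 14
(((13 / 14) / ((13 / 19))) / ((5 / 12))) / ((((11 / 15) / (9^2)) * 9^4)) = 38 / 693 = 0.05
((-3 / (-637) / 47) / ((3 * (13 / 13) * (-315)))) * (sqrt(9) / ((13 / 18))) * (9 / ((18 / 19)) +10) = -9 / 1047865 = -0.00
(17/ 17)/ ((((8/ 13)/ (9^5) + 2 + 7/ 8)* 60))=0.01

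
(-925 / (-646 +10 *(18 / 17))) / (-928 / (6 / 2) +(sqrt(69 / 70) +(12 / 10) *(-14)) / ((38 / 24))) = -553515375 / 121650897973- 124875 *sqrt(4830) / 973207183784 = -0.00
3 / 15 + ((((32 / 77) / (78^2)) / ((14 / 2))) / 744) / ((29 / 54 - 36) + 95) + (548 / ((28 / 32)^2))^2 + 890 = 513195.57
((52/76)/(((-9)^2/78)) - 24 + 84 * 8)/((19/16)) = 5324192/9747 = 546.24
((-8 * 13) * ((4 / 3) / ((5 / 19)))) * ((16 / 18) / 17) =-63232 / 2295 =-27.55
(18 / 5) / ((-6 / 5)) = -3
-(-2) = 2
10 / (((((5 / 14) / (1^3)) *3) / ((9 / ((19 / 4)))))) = 336 / 19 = 17.68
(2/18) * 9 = 1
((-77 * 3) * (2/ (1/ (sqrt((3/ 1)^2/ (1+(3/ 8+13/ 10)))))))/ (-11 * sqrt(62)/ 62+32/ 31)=5499648 * sqrt(1070)/ 182221+1890504 * sqrt(16585)/ 182221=2323.35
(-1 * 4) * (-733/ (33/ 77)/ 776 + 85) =-331.18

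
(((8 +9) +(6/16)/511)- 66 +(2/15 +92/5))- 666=-42707291/61320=-696.47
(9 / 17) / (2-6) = -9 / 68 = -0.13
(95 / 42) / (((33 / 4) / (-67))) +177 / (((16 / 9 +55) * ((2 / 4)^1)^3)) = 332366 / 50589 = 6.57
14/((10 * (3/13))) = 91/15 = 6.07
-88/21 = -4.19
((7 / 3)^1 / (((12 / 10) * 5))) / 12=7 / 216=0.03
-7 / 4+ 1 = -3 / 4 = -0.75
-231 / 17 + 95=1384 / 17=81.41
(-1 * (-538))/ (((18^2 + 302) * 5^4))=269/ 195625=0.00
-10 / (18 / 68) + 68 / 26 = -4114 / 117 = -35.16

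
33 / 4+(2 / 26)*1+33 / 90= 6781 / 780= 8.69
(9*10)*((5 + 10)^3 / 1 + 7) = 304380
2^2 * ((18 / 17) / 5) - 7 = -6.15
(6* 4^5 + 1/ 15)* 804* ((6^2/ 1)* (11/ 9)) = 1086762512/ 5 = 217352502.40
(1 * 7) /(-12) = -7 /12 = -0.58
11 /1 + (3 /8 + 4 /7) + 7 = 1061 /56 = 18.95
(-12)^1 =-12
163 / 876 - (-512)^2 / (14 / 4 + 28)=-153088673 / 18396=-8321.85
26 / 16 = 13 / 8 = 1.62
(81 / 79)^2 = 6561 / 6241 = 1.05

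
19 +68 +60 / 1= 147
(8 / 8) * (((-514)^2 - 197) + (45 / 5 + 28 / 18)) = 2376086 / 9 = 264009.56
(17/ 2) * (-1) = -8.50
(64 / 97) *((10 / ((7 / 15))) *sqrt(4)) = 19200 / 679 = 28.28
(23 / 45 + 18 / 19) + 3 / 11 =16282 / 9405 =1.73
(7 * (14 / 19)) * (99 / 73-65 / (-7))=76132 / 1387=54.89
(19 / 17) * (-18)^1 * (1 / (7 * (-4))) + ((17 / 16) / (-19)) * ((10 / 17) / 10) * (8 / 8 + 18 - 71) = 8045 / 9044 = 0.89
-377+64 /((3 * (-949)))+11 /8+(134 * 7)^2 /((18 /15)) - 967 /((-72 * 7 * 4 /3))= 467345652127 /637728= 732829.12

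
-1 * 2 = -2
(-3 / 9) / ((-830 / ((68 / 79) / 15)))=34 / 1475325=0.00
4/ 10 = 0.40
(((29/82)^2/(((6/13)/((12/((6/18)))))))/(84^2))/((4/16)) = 10933/1976856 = 0.01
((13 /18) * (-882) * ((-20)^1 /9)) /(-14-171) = -7.65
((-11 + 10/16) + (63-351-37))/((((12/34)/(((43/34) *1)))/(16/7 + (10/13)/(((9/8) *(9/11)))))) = -82950311/22113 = -3751.20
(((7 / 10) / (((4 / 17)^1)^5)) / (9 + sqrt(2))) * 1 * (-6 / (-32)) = 268352973 / 12943360- 29816997 * sqrt(2) / 12943360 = 17.48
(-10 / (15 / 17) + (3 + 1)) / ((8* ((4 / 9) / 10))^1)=-165 / 8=-20.62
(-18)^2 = 324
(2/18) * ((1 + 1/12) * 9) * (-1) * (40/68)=-65/102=-0.64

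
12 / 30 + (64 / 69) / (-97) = 13066 / 33465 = 0.39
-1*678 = -678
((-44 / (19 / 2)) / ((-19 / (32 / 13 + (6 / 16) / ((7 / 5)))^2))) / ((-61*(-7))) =43429859 / 10211930456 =0.00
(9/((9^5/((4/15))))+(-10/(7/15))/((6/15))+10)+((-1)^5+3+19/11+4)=-271625092/7577955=-35.84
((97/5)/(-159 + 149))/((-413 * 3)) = 97/61950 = 0.00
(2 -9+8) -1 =0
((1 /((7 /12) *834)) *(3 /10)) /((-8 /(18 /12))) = -9 /77840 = -0.00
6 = 6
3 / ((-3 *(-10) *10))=0.01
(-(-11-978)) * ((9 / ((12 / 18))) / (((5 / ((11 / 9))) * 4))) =32637 / 40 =815.92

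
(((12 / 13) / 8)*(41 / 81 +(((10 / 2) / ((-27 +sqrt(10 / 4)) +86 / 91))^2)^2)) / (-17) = -0.00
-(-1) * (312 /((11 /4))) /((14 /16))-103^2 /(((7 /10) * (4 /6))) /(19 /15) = -17817.89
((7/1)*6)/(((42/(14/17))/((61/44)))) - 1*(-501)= 187801/374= 502.14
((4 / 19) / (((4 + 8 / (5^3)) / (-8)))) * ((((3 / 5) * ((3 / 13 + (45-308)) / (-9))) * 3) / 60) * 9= -102480 / 31369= -3.27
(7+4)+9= 20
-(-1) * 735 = 735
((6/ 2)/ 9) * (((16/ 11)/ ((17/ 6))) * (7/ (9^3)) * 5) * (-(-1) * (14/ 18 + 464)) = 4684960/ 1226907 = 3.82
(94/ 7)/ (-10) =-47/ 35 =-1.34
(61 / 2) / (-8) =-61 / 16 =-3.81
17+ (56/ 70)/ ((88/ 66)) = 88/ 5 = 17.60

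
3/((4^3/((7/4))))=21/256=0.08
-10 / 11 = -0.91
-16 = -16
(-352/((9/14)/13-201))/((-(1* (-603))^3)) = 64064/8018857990071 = 0.00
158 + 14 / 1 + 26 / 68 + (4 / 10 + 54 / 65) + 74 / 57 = 4406717 / 25194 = 174.91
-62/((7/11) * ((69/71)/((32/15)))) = -1549504/7245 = -213.87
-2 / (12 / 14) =-7 / 3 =-2.33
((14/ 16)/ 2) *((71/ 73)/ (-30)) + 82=2872783/ 35040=81.99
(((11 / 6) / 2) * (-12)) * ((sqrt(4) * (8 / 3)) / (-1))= 176 / 3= 58.67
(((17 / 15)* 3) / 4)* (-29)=-493 / 20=-24.65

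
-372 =-372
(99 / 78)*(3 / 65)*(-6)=-0.35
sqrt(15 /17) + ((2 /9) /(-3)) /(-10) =1 /135 + sqrt(255) /17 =0.95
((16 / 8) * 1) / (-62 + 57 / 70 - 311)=-140 / 26053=-0.01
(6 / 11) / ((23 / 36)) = 216 / 253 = 0.85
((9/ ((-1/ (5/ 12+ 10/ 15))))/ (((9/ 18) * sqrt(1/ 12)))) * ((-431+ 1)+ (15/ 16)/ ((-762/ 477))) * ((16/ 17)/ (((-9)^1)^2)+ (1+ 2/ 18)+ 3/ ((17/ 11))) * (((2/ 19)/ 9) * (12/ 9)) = 95977039535 * sqrt(3)/ 119617236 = 1389.74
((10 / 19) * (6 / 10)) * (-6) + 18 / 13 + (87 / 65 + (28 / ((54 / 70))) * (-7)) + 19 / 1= -7810924 / 33345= -234.25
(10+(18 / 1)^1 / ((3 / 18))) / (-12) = -59 / 6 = -9.83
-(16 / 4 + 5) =-9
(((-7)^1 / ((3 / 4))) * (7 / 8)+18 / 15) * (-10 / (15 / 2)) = 418 / 45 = 9.29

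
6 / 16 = 3 / 8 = 0.38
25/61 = 0.41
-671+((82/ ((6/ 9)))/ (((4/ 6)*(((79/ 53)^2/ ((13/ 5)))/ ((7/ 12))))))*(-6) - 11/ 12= -133644037/ 93615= -1427.59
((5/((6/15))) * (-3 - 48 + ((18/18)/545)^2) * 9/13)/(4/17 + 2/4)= -2317685922/3861325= -600.23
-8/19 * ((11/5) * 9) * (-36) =28512/95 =300.13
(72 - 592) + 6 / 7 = -3634 / 7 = -519.14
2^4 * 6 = 96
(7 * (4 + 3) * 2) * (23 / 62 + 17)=52773 / 31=1702.35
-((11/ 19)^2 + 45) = -16366/ 361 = -45.34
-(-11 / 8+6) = -37 / 8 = -4.62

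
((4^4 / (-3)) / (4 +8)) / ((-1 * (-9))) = -64 / 81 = -0.79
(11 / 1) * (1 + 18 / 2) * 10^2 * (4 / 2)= 22000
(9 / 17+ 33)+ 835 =14765 / 17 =868.53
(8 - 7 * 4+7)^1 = -13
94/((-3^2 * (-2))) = 47/9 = 5.22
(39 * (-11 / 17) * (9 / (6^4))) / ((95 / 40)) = -143 / 1938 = -0.07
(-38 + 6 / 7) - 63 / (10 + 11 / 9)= -30229 / 707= -42.76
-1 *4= -4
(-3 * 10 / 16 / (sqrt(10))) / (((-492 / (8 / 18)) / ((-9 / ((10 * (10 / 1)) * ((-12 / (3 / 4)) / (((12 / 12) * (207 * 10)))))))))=207 * sqrt(10) / 104960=0.01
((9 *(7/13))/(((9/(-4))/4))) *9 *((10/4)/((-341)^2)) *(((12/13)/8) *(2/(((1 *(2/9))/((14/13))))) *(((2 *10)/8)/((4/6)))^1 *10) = -0.07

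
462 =462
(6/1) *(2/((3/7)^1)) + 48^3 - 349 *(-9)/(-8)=881819/8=110227.38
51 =51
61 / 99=0.62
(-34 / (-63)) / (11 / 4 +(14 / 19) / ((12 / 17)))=0.14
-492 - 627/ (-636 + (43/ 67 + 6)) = -20704155/ 42167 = -491.00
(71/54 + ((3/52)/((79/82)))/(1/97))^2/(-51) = -39016915729/39213769491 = -0.99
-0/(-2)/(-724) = 0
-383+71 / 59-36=-24650 / 59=-417.80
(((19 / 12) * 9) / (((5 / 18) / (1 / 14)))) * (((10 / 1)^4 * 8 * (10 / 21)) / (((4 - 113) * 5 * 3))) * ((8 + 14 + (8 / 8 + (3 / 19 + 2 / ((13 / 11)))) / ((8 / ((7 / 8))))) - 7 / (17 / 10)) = -1833528000 / 1180361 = -1553.36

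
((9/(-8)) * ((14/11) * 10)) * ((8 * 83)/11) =-104580/121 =-864.30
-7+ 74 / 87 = -535 / 87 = -6.15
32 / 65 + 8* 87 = 45272 / 65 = 696.49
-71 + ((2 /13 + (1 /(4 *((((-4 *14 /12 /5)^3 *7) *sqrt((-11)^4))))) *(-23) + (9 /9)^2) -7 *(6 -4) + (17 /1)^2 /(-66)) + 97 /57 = -198662116817 /2296277984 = -86.51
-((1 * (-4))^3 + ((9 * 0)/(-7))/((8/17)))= 64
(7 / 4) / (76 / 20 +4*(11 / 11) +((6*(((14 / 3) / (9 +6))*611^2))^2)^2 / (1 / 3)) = 118125 / 47755324298980246289300065444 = 0.00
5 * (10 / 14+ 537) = 2688.57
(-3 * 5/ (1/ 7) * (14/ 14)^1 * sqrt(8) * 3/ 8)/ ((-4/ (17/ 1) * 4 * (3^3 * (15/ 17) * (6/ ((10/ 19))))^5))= 844814915 * sqrt(2)/ 14918901180822775872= 0.00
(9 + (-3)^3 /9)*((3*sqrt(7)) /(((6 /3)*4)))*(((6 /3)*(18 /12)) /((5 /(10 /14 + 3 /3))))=81*sqrt(7) /35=6.12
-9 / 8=-1.12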